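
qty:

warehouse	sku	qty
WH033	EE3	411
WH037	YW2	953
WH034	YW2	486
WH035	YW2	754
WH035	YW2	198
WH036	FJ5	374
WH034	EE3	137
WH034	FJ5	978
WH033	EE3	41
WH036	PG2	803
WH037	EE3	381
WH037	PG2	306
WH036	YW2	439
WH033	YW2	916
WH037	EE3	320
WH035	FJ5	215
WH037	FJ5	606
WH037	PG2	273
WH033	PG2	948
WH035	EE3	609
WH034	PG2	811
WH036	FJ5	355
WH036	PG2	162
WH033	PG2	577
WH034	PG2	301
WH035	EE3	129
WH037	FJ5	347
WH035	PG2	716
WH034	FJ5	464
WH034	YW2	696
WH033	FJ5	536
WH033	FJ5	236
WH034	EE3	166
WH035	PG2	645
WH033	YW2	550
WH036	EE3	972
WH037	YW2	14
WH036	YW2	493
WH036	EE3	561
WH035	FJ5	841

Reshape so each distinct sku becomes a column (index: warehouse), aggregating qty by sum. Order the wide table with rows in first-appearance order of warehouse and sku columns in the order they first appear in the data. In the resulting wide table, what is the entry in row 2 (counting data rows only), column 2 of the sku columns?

967

With rows in first-appearance order of warehouse, row 2 is warehouse=WH037. sku columns in first-appearance order: EE3, YW2, FJ5, PG2; column 2 is YW2.
Long rows with warehouse=WH037, sku=YW2: 953 + 14 = 967.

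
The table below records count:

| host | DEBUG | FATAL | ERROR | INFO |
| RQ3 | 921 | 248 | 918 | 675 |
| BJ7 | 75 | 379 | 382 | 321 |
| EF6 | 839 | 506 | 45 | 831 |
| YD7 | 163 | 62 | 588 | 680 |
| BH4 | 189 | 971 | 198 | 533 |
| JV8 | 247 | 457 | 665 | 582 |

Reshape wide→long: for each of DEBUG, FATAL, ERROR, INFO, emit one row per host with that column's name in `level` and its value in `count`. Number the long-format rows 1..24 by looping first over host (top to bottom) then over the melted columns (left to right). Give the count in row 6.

24 rows total (6 × 4). Row 6: index ⌊(6-1)/4⌋ = 1 into host → BJ7; (6-1) mod 4 = 1 into the melted columns → FATAL.
So row 6 is (BJ7, FATAL, 379); count = 379.

379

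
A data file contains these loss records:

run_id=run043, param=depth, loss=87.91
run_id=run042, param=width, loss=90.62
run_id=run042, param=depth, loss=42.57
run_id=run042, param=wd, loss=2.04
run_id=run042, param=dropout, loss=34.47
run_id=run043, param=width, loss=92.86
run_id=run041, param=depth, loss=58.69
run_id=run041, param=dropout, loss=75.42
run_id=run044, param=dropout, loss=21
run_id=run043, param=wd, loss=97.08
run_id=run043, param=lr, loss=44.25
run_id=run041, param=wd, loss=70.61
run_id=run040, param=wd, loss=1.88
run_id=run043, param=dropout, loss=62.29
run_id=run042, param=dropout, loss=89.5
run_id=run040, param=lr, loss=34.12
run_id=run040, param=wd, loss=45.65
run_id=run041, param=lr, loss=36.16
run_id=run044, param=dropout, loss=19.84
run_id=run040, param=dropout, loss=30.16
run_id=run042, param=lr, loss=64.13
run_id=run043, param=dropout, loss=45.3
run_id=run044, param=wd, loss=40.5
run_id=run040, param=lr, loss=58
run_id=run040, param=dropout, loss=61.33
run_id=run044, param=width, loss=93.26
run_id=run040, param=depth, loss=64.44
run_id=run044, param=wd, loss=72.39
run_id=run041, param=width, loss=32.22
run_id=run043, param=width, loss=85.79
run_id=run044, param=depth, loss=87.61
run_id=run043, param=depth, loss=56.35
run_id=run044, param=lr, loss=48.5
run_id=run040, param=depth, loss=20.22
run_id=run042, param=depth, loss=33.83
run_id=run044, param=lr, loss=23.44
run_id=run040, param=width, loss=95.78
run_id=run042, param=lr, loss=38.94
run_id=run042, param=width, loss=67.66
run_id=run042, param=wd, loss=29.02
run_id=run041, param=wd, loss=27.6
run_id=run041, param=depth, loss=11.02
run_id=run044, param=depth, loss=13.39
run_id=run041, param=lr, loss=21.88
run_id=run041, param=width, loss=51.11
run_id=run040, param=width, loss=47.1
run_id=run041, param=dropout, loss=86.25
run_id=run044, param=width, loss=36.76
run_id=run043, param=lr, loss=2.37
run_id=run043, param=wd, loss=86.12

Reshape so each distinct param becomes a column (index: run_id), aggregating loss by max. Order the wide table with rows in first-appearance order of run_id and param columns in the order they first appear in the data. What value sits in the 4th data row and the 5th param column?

48.5

With rows in first-appearance order of run_id, row 4 is run_id=run044. param columns in first-appearance order: depth, width, wd, dropout, lr; column 5 is lr.
Long rows with run_id=run044, param=lr: max(48.5, 23.44) = 48.5.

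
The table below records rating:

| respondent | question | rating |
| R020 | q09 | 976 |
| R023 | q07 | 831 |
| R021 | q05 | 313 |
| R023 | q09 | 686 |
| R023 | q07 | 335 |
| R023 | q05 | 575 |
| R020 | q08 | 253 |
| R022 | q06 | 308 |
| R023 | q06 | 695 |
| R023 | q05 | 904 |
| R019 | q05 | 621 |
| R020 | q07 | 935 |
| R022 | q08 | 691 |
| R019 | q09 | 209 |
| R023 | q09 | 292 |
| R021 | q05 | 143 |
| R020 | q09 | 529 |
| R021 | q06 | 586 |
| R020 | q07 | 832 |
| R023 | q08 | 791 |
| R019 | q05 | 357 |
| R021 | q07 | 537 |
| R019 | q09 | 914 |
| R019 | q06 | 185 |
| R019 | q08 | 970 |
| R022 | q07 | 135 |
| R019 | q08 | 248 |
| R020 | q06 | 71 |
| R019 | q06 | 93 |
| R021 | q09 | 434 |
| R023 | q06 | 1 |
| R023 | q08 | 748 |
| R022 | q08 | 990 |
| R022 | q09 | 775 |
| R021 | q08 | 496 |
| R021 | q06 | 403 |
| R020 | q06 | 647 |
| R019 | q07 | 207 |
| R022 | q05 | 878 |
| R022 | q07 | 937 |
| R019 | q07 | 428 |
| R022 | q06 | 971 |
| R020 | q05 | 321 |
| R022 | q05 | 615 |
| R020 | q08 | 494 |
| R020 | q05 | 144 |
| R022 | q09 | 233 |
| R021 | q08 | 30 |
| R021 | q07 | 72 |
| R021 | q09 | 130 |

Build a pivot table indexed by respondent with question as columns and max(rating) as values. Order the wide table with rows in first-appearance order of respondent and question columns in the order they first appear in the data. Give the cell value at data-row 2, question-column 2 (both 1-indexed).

831

With rows in first-appearance order of respondent, row 2 is respondent=R023. question columns in first-appearance order: q09, q07, q05, q08, q06; column 2 is q07.
Long rows with respondent=R023, question=q07: max(831, 335) = 831.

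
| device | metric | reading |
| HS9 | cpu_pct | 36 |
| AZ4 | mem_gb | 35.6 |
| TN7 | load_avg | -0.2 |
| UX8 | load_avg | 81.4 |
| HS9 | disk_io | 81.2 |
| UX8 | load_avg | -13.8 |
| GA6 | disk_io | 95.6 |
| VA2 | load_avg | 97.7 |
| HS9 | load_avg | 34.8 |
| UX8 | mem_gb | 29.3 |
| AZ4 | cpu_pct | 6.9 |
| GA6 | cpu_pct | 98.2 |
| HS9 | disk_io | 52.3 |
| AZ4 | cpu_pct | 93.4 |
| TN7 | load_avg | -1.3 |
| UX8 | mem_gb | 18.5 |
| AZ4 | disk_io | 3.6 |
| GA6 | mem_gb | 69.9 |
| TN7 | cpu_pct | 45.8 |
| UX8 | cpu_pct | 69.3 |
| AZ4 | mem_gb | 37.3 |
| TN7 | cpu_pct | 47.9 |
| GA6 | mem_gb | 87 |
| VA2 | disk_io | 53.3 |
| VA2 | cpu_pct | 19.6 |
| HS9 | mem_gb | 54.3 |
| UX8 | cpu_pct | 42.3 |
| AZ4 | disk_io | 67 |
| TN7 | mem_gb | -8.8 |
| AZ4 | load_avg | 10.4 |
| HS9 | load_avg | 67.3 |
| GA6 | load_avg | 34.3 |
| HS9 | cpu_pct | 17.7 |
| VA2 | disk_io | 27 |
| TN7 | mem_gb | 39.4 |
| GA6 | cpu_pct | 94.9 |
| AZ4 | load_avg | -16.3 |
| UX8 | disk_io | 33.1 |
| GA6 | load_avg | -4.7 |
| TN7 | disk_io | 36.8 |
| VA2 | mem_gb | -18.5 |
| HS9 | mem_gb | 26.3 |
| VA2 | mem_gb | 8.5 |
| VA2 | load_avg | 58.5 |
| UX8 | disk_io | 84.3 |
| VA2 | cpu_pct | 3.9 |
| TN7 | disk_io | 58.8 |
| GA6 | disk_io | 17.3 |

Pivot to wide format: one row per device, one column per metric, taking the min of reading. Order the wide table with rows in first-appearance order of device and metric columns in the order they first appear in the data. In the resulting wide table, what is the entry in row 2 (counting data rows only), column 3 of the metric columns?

-16.3

With rows in first-appearance order of device, row 2 is device=AZ4. metric columns in first-appearance order: cpu_pct, mem_gb, load_avg, disk_io; column 3 is load_avg.
Long rows with device=AZ4, metric=load_avg: min(10.4, -16.3) = -16.3.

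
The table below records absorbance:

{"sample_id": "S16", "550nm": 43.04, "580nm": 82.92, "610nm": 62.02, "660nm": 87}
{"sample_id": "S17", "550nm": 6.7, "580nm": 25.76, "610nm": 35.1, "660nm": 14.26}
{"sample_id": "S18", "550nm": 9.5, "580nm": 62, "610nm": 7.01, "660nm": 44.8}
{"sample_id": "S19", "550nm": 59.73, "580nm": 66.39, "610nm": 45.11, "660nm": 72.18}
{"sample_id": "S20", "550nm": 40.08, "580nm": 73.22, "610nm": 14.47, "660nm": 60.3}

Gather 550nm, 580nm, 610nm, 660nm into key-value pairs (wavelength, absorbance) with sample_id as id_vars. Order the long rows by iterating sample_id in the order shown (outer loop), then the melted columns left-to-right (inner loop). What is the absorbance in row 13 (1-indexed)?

20 rows total (5 × 4). Row 13: index ⌊(13-1)/4⌋ = 3 into sample_id → S19; (13-1) mod 4 = 0 into the melted columns → 550nm.
So row 13 is (S19, 550nm, 59.73); absorbance = 59.73.

59.73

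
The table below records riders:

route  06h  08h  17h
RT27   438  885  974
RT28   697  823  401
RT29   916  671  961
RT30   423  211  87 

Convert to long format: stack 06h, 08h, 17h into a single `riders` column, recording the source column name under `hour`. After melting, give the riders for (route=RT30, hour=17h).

Unpivoting turns each (route, wide-column) pair into one long row.
The wide cell at row RT30, column 17h holds 87, so the long row (RT30, 17h) has riders=87.

87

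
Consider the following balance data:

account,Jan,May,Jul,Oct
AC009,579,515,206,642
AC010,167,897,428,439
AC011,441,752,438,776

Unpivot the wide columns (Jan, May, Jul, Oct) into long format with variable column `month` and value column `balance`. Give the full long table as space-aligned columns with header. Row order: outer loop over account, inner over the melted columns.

Each (account, column) pair becomes one row: 3 × 4 = 12 rows.
For example, (AC009, Jan) → balance=579.

account  month  balance
AC009    Jan    579    
AC009    May    515    
AC009    Jul    206    
AC009    Oct    642    
AC010    Jan    167    
AC010    May    897    
AC010    Jul    428    
AC010    Oct    439    
AC011    Jan    441    
AC011    May    752    
AC011    Jul    438    
AC011    Oct    776    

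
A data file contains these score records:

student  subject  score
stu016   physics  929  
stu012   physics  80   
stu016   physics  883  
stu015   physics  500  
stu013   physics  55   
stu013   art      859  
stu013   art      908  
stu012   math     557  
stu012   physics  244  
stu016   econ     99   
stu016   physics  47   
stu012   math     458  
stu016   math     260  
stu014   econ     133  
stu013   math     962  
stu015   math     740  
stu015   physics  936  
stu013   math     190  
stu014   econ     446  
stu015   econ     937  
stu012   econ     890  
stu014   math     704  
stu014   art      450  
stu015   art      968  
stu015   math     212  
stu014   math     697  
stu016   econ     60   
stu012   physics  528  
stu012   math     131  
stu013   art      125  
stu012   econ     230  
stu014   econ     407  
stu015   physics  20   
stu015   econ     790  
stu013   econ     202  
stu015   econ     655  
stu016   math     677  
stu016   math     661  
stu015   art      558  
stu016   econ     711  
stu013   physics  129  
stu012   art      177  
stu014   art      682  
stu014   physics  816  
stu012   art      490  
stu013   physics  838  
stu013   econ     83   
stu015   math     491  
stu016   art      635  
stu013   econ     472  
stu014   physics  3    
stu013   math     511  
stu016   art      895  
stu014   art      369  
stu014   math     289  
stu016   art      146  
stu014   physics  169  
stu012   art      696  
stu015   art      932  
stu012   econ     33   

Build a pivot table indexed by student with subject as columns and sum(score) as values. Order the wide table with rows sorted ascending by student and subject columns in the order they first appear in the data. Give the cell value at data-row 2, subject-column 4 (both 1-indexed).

757

With rows sorted ascending by student, row 2 is student=stu013. subject columns in first-appearance order: physics, art, math, econ; column 4 is econ.
Long rows with student=stu013, subject=econ: 202 + 83 + 472 = 757.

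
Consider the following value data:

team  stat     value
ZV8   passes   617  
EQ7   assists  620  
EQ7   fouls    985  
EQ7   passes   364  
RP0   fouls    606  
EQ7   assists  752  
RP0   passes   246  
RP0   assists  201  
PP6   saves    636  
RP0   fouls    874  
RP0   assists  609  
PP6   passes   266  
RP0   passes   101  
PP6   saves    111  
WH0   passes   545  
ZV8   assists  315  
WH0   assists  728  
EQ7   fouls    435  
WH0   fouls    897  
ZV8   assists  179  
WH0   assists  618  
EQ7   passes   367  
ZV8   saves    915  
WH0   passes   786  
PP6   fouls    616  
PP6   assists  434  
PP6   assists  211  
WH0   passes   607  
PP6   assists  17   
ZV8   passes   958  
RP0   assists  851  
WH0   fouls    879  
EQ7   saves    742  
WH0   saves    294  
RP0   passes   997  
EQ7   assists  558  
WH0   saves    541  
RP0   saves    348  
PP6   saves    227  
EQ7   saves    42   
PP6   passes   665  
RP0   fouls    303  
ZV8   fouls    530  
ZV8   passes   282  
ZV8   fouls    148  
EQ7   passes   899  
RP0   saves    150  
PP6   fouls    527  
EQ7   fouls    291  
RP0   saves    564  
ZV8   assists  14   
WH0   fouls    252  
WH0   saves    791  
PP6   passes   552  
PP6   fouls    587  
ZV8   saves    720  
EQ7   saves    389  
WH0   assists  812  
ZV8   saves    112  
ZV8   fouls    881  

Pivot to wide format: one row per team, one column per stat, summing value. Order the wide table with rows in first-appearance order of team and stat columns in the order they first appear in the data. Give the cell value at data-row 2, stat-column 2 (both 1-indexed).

With rows in first-appearance order of team, row 2 is team=EQ7. stat columns in first-appearance order: passes, assists, fouls, saves; column 2 is assists.
Long rows with team=EQ7, stat=assists: 620 + 752 + 558 = 1930.

1930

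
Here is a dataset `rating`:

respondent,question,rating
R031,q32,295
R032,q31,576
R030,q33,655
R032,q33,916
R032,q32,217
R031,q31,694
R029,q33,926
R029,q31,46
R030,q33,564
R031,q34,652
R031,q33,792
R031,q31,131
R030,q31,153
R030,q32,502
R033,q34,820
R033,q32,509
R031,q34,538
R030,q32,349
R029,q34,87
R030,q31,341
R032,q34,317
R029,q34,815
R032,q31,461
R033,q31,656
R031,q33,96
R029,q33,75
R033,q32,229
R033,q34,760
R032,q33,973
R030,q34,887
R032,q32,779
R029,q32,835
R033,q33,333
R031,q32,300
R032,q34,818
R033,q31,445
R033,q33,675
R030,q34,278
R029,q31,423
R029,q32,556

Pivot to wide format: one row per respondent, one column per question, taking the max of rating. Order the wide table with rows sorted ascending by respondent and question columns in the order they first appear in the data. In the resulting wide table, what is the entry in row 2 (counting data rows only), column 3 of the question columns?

With rows sorted ascending by respondent, row 2 is respondent=R030. question columns in first-appearance order: q32, q31, q33, q34; column 3 is q33.
Long rows with respondent=R030, question=q33: max(655, 564) = 655.

655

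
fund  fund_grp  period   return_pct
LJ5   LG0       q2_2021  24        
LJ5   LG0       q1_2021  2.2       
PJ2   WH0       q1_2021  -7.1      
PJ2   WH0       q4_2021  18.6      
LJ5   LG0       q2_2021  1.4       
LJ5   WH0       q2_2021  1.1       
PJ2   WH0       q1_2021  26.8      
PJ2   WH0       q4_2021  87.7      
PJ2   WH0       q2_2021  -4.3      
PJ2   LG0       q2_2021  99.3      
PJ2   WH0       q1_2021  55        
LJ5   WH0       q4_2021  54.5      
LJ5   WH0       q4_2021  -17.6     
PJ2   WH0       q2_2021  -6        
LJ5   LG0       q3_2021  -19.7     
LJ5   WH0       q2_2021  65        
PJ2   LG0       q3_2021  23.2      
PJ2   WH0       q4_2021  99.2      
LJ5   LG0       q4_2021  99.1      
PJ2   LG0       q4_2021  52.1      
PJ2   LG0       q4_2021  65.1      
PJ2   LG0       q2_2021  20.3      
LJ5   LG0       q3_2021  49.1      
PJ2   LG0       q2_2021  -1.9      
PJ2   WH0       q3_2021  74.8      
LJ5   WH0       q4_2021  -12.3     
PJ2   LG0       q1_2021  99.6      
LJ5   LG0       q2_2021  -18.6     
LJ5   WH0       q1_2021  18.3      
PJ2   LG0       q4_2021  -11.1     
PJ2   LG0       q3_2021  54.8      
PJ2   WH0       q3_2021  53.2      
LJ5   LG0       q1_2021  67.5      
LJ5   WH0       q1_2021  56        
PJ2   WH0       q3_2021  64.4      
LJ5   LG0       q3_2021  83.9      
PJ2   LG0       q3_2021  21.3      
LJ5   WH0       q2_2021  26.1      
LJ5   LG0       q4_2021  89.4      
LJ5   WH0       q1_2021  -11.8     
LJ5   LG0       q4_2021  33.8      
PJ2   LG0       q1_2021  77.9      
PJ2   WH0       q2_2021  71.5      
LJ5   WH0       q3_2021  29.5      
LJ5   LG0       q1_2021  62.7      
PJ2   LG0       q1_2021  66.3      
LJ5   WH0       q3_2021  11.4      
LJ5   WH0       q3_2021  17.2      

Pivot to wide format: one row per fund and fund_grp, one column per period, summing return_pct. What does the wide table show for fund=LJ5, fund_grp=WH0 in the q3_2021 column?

Rows with fund=LJ5, fund_grp=WH0 and period=q3_2021: return_pct values are 29.5, 11.4, 17.2.
29.5 + 11.4 + 17.2 = 58.1.

58.1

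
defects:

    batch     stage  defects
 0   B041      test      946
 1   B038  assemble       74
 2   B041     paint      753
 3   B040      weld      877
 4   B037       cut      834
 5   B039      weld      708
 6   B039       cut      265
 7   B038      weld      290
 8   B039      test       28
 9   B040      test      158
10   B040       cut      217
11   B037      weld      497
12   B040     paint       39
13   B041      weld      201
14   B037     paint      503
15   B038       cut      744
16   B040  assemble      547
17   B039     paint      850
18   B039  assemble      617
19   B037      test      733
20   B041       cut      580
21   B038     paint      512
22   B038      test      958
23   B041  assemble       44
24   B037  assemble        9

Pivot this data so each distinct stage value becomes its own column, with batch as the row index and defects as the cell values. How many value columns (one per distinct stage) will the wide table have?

5 distinct stage values: cut, paint, assemble, weld, test.

5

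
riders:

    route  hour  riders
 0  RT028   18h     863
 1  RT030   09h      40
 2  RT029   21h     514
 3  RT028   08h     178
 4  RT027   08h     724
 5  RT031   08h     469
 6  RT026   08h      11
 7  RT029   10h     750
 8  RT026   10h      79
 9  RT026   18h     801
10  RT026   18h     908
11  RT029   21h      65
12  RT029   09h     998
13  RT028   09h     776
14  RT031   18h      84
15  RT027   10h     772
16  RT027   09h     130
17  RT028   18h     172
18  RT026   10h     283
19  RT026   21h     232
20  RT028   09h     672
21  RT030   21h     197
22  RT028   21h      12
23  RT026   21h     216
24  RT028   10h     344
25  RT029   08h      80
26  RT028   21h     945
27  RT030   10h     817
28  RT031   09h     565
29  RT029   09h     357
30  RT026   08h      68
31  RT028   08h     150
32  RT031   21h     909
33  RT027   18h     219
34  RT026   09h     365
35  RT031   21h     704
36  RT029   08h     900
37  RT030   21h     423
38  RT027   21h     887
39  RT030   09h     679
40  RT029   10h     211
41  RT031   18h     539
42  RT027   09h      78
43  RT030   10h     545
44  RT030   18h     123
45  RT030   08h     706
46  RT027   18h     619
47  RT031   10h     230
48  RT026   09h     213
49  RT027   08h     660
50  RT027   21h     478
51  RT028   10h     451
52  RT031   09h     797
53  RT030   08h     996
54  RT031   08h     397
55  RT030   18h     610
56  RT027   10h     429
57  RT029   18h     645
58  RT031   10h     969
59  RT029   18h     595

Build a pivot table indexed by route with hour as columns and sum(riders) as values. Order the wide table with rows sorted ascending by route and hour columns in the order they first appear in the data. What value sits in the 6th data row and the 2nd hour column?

1362

With rows sorted ascending by route, row 6 is route=RT031. hour columns in first-appearance order: 18h, 09h, 21h, 08h, 10h; column 2 is 09h.
Long rows with route=RT031, hour=09h: 565 + 797 = 1362.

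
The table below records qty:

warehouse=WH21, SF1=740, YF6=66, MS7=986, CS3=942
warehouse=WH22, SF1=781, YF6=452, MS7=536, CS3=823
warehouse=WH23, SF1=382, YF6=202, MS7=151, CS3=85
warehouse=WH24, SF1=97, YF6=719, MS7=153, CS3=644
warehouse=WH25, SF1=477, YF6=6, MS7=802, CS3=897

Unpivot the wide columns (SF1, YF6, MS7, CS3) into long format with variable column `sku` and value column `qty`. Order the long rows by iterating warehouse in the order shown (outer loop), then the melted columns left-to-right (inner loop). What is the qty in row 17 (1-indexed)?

20 rows total (5 × 4). Row 17: index ⌊(17-1)/4⌋ = 4 into warehouse → WH25; (17-1) mod 4 = 0 into the melted columns → SF1.
So row 17 is (WH25, SF1, 477); qty = 477.

477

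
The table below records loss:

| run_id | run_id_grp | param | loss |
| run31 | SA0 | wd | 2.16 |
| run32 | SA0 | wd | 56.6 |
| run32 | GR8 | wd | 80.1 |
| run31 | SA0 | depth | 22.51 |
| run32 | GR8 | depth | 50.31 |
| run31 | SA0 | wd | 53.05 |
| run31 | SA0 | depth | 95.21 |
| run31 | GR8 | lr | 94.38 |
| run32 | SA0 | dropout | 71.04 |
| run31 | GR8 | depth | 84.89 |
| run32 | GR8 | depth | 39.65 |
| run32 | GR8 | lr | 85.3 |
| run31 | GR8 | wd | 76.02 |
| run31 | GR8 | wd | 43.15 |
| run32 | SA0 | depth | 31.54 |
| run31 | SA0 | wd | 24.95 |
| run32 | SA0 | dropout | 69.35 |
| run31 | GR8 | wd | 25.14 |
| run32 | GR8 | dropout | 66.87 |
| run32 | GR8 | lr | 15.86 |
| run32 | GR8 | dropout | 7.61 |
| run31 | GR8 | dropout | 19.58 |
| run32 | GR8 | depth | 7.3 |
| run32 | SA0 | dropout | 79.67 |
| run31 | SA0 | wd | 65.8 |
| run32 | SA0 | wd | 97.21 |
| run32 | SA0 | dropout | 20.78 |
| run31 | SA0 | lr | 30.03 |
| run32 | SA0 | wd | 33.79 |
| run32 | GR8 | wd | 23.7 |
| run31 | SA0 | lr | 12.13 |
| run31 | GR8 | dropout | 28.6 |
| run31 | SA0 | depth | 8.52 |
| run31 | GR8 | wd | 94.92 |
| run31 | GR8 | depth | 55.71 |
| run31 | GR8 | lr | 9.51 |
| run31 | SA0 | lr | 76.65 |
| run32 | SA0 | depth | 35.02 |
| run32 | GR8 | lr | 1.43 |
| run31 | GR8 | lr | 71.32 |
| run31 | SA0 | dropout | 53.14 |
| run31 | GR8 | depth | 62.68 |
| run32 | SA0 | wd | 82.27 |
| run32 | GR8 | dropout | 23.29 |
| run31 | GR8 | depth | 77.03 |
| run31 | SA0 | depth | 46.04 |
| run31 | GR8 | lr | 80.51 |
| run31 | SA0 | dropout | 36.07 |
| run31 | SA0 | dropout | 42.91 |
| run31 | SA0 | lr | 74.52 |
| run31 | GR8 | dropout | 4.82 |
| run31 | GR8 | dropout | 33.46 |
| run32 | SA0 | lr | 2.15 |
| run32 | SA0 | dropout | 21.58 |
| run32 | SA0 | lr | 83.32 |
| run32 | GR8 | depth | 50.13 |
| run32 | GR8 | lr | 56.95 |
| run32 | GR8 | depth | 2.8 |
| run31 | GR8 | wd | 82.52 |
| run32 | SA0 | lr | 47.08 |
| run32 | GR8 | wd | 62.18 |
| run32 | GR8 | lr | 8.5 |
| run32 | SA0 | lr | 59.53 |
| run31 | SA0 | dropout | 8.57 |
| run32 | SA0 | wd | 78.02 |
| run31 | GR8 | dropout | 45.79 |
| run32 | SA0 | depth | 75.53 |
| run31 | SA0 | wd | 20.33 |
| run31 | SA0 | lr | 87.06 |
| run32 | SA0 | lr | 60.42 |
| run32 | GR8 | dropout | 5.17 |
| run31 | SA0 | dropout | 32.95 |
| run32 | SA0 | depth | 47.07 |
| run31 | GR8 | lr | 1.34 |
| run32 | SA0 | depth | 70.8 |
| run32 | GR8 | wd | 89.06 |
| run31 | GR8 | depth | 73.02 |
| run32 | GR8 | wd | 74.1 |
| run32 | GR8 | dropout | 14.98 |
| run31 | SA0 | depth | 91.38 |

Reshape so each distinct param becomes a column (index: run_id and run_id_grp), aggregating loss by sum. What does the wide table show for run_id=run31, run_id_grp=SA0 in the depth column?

263.66

Rows with run_id=run31, run_id_grp=SA0 and param=depth: loss values are 22.51, 95.21, 8.52, 46.04, 91.38.
22.51 + 95.21 + 8.52 + 46.04 + 91.38 = 263.66.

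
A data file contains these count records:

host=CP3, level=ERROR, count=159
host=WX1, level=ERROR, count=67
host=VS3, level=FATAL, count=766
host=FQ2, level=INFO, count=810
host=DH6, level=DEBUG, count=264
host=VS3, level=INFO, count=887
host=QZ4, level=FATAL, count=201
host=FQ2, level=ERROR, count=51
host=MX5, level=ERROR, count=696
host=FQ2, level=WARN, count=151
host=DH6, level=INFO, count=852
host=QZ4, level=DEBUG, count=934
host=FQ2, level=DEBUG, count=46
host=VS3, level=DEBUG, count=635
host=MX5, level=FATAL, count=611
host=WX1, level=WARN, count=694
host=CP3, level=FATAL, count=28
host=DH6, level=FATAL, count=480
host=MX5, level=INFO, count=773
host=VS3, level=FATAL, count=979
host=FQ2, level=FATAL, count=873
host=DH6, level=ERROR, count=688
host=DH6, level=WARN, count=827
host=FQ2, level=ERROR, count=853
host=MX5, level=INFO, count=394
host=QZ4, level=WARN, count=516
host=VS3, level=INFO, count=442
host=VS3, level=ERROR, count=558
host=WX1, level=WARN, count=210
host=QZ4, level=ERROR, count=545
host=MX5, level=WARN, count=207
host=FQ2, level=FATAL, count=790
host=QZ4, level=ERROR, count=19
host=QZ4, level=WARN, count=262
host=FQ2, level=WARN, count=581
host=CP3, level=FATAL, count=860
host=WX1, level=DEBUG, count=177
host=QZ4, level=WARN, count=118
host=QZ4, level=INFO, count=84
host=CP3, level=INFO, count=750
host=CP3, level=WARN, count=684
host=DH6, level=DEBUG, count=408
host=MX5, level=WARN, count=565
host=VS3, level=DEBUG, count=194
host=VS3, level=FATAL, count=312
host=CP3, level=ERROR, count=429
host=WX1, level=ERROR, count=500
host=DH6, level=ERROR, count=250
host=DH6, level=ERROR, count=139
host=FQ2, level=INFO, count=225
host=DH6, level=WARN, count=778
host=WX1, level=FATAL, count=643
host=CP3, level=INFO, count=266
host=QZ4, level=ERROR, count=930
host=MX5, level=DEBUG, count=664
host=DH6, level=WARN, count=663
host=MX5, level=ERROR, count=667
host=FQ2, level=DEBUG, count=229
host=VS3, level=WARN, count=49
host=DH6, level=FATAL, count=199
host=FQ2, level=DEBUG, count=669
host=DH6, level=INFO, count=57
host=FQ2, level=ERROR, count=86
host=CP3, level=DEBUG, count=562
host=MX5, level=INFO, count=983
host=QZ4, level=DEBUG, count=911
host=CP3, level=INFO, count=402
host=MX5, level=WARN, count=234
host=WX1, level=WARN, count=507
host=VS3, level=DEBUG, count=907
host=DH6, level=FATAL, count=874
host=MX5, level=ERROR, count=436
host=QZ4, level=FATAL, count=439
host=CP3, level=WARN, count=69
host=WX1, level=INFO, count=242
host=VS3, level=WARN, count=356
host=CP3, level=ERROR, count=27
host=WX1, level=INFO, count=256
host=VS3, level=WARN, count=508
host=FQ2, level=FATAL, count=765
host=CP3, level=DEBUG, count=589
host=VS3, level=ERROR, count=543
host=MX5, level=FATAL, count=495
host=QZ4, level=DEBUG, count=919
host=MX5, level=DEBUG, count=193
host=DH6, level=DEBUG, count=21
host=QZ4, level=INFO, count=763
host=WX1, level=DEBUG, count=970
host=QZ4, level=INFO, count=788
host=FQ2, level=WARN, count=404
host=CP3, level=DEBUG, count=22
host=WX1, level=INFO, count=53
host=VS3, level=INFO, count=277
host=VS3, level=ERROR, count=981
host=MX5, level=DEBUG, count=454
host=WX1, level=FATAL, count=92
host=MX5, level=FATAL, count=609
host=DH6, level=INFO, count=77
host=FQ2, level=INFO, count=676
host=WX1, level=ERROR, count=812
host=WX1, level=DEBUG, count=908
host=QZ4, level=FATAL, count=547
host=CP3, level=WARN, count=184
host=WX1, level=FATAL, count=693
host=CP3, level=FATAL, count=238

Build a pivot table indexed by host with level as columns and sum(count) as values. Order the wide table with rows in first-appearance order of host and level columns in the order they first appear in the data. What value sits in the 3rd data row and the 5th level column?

With rows in first-appearance order of host, row 3 is host=VS3. level columns in first-appearance order: ERROR, FATAL, INFO, DEBUG, WARN; column 5 is WARN.
Long rows with host=VS3, level=WARN: 49 + 356 + 508 = 913.

913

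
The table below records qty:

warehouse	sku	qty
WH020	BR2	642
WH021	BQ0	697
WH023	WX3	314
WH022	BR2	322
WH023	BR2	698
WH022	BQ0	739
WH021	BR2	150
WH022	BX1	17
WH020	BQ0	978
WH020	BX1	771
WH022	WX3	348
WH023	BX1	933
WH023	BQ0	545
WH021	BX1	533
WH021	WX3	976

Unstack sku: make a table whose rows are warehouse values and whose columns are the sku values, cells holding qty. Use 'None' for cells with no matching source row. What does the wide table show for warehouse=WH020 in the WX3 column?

No long-format row has warehouse=WH020 and sku=WX3, so the cell is None.

None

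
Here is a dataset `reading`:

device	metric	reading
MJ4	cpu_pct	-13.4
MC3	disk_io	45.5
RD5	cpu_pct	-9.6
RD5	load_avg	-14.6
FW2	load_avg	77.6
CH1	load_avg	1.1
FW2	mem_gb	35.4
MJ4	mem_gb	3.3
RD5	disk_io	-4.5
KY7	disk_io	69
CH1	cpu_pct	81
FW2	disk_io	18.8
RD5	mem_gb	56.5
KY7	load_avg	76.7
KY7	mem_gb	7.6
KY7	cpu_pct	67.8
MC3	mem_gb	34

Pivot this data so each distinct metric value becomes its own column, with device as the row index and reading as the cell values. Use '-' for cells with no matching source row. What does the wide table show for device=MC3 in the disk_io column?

45.5

The long row with device=MC3, metric=disk_io has reading=45.5.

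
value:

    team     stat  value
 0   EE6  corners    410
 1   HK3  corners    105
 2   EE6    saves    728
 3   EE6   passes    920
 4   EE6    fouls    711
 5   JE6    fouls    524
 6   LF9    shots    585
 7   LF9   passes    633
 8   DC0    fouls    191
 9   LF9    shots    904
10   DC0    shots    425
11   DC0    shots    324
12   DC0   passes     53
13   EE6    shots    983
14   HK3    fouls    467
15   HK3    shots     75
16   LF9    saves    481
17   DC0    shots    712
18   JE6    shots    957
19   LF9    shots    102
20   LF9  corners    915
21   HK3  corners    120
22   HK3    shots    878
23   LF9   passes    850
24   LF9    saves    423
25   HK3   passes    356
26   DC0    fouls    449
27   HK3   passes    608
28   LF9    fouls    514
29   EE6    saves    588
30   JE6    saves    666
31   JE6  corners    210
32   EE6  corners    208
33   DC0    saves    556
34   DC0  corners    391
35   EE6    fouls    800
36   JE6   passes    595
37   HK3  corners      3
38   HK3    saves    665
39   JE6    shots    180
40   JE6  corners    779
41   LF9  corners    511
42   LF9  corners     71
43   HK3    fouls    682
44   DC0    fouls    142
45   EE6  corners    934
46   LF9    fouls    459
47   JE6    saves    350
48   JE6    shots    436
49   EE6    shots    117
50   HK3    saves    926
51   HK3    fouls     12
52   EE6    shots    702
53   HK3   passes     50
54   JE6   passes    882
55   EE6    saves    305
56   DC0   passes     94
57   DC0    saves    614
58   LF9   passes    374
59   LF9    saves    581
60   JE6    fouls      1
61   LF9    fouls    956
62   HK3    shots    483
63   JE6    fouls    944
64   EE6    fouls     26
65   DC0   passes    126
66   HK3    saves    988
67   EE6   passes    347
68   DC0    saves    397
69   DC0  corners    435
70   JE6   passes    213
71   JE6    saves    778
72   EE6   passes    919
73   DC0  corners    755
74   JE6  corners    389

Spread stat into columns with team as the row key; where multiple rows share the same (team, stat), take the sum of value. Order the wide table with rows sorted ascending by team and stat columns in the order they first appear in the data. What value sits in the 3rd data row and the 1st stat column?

228

With rows sorted ascending by team, row 3 is team=HK3. stat columns in first-appearance order: corners, saves, passes, fouls, shots; column 1 is corners.
Long rows with team=HK3, stat=corners: 105 + 120 + 3 = 228.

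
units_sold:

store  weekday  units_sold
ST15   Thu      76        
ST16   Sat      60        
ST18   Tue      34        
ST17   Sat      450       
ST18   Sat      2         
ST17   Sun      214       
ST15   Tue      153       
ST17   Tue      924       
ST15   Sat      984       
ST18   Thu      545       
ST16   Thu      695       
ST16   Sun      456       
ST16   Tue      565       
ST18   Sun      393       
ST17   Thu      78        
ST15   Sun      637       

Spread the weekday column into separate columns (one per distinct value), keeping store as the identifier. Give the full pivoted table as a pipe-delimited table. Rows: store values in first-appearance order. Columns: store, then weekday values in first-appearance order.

| store | Thu | Sat | Tue | Sun |
| ST15 | 76 | 984 | 153 | 637 |
| ST16 | 695 | 60 | 565 | 456 |
| ST18 | 545 | 2 | 34 | 393 |
| ST17 | 78 | 450 | 924 | 214 |

Columns: store plus the 4 distinct weekday values (Thu, Sat, Tue, Sun).
For example, row ST15 column Thu takes units_sold=76 from the long row (ST15, Thu).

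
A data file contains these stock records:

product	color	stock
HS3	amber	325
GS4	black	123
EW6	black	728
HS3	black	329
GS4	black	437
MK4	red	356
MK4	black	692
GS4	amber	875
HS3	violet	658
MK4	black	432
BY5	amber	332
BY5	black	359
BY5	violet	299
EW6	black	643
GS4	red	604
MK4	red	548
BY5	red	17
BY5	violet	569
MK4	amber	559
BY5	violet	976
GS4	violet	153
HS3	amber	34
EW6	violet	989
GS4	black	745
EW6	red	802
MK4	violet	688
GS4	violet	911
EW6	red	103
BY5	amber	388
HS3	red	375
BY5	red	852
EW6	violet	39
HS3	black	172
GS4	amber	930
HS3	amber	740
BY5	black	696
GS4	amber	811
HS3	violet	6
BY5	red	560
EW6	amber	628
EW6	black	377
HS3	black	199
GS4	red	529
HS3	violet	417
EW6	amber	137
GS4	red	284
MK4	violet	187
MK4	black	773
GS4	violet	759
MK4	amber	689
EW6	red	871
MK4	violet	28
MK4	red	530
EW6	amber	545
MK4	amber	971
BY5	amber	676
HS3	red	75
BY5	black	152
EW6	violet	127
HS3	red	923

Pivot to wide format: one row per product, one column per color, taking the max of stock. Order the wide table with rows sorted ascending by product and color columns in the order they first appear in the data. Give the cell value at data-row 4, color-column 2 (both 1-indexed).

With rows sorted ascending by product, row 4 is product=HS3. color columns in first-appearance order: amber, black, red, violet; column 2 is black.
Long rows with product=HS3, color=black: max(329, 172, 199) = 329.

329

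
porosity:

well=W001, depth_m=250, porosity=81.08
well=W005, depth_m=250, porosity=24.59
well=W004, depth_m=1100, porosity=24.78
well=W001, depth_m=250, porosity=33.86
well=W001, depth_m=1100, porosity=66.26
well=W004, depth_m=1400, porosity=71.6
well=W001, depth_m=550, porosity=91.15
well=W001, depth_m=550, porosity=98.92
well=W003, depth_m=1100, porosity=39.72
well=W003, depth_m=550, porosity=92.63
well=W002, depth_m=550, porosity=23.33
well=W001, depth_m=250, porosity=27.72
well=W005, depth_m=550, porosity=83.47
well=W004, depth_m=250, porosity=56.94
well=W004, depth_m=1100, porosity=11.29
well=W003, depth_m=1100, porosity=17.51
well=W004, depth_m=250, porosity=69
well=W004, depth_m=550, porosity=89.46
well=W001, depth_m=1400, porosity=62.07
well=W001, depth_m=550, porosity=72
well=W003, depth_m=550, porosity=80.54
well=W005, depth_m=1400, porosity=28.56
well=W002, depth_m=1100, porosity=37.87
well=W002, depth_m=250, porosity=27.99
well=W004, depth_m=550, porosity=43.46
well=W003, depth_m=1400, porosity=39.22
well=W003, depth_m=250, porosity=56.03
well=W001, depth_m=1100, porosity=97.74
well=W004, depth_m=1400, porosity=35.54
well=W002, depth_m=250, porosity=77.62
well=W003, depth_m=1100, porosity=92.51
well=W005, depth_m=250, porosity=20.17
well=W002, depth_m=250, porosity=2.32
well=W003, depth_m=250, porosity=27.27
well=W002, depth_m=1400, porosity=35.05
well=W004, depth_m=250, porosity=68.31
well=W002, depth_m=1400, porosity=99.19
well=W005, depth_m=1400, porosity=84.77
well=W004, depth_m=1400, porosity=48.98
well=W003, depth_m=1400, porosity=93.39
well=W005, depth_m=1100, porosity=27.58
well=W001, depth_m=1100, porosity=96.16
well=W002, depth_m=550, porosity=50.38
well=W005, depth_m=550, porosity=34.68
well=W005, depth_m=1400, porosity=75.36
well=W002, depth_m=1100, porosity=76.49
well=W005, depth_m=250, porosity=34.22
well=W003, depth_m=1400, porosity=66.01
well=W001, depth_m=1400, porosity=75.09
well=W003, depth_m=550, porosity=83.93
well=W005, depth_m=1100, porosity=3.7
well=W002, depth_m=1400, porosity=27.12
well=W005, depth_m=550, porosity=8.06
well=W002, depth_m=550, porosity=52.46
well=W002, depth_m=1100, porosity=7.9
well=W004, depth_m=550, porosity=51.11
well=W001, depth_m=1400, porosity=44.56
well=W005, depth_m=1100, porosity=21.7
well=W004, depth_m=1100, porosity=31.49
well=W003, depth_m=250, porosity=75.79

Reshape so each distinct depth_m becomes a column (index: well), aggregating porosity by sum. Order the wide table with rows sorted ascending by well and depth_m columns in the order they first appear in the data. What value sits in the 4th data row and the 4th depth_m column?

With rows sorted ascending by well, row 4 is well=W004. depth_m columns in first-appearance order: 250, 1100, 1400, 550; column 4 is 550.
Long rows with well=W004, depth_m=550: 89.46 + 43.46 + 51.11 = 184.03.

184.03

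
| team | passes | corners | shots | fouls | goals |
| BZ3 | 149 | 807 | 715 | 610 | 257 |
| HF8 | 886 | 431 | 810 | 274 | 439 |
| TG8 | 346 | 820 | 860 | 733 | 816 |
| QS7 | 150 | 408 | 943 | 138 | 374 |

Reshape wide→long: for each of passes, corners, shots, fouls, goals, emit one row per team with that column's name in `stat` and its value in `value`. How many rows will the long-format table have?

4 team values × 5 melted columns = 20 rows.

20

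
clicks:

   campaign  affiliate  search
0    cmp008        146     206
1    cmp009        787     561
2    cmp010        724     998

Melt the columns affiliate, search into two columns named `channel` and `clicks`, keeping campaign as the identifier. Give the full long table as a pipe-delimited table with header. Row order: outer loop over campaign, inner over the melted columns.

| campaign | channel | clicks |
| cmp008 | affiliate | 146 |
| cmp008 | search | 206 |
| cmp009 | affiliate | 787 |
| cmp009 | search | 561 |
| cmp010 | affiliate | 724 |
| cmp010 | search | 998 |

Each (campaign, column) pair becomes one row: 3 × 2 = 6 rows.
For example, (cmp008, affiliate) → clicks=146.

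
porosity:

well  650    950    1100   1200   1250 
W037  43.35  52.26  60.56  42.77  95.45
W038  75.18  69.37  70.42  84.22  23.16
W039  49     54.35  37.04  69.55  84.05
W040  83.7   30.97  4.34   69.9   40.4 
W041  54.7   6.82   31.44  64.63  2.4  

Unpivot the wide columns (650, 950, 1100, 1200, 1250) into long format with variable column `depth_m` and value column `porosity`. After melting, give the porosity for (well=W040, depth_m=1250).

Unpivoting turns each (well, wide-column) pair into one long row.
The wide cell at row W040, column 1250 holds 40.4, so the long row (W040, 1250) has porosity=40.4.

40.4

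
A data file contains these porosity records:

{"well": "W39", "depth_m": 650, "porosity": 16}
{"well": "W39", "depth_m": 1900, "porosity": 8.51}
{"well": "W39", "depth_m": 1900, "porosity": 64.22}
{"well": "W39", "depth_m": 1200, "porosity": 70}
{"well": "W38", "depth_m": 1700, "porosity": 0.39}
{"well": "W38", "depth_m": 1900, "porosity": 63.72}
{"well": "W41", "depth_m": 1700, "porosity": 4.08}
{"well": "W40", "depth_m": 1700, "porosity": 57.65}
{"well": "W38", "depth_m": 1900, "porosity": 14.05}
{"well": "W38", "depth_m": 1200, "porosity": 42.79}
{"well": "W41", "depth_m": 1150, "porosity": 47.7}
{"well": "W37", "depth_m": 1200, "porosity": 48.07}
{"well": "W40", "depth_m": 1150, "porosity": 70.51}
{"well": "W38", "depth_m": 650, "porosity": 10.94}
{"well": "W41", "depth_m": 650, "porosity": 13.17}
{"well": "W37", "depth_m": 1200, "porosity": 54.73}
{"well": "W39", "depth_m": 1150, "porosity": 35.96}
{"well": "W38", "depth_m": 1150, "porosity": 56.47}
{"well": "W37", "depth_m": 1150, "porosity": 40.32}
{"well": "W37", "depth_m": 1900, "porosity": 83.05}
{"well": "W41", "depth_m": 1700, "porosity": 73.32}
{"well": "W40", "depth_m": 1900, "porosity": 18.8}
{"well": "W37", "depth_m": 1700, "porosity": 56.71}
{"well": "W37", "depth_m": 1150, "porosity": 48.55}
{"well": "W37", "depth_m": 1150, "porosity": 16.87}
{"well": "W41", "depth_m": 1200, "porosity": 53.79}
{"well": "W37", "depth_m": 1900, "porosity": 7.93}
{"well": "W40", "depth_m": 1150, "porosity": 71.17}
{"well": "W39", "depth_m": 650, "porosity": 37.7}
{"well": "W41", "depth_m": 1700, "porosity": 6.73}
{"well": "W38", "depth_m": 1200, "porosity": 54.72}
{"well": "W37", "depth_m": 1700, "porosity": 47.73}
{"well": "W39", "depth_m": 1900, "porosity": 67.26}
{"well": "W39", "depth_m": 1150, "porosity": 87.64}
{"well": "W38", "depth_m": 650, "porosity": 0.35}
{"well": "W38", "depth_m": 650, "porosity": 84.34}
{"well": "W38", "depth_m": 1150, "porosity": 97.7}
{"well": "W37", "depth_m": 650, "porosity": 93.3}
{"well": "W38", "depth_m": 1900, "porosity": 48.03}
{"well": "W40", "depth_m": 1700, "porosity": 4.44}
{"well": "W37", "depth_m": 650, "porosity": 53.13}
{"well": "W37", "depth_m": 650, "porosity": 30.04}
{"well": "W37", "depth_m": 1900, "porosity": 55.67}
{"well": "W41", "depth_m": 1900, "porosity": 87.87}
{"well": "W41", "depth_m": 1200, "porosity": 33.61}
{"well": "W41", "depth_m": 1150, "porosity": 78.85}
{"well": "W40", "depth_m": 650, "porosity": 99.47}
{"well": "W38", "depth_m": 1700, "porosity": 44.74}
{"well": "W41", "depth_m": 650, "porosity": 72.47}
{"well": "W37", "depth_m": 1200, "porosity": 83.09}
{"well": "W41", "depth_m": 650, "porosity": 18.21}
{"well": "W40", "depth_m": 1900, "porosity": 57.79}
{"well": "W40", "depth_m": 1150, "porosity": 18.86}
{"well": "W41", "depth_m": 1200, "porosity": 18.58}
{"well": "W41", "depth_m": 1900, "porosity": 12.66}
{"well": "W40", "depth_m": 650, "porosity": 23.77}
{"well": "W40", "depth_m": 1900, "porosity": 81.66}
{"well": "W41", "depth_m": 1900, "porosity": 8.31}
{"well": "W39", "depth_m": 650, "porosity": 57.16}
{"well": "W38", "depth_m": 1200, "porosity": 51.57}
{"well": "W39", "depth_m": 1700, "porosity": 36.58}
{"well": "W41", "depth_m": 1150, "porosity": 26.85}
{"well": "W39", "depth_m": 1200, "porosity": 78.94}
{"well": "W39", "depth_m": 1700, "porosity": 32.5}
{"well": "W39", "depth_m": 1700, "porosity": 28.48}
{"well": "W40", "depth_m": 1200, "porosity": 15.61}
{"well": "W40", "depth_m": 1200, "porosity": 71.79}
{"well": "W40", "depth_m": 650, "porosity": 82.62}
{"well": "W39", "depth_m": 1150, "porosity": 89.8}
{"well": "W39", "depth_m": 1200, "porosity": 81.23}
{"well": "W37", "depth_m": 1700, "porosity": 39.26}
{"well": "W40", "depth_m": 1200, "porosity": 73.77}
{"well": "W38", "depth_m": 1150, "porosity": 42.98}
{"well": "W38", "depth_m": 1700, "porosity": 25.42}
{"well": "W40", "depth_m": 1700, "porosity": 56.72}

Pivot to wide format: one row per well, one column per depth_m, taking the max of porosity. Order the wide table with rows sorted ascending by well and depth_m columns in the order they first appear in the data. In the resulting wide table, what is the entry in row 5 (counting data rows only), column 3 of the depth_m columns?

53.79

With rows sorted ascending by well, row 5 is well=W41. depth_m columns in first-appearance order: 650, 1900, 1200, 1700, 1150; column 3 is 1200.
Long rows with well=W41, depth_m=1200: max(53.79, 33.61, 18.58) = 53.79.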